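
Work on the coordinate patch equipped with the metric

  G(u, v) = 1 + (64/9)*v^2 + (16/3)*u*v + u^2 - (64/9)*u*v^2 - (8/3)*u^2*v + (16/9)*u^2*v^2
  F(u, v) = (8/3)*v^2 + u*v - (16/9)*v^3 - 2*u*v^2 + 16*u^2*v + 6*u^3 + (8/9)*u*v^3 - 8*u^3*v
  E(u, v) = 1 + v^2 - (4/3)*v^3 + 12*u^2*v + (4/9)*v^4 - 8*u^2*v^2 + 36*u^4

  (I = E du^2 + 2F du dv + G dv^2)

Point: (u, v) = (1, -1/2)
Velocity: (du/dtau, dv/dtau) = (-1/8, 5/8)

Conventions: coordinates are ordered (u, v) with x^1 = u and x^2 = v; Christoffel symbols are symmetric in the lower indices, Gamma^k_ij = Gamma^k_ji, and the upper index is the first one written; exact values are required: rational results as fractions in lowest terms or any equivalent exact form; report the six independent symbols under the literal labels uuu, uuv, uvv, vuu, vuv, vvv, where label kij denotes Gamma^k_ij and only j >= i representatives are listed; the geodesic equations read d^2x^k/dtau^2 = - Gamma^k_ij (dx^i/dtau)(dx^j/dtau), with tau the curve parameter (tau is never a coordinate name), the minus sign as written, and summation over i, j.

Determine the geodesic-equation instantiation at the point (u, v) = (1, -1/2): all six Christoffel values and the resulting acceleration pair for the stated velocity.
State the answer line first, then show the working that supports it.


Answer: Gamma_uuu = 288/133, Gamma_uuv = 40/133, Gamma_uvv = 32/133, Gamma_vuu = 18/133, Gamma_vuv = 5/266, Gamma_vvv = 2/133; accelerations (d^2u/dtau^2, d^2v/dtau^2) = (-43/532, -43/8512)

E = 265/9, F = 16/9, G = 10/9 at the point
E_u = 128, E_v = 160/9, F_u = 116/9, F_v = 23/3, G_u = 10/9, G_v = 8/9
EG - F^2 = 266/9;  g^inv = (9/266) * [[10/9, -16/9], [-16/9, 265/9]]
first-kind symbols [ij,l] = (1/2)(d_i g_jl + d_j g_il - d_l g_ij): [uu,u] = E_u/2 = 64, [uu,v] = F_u - E_v/2 = 4, [uv,u] = E_v/2 = 80/9, [uv,v] = G_u/2 = 5/9, [vv,u] = F_v - G_u/2 = 64/9, [vv,v] = G_v/2 = 4/9
Gamma^u_ij = (G*[ij,u] - F*[ij,v])/(EG - F^2), Gamma^v_ij = (E*[ij,v] - F*[ij,u])/(EG - F^2)
Gamma_uuu = 288/133, Gamma_uuv = 40/133, Gamma_uvv = 32/133, Gamma_vuu = 18/133, Gamma_vuv = 5/266, Gamma_vvv = 2/133
d^2u/dtau^2 = -(Gamma_uuu*(-1/8)^2 + 2*Gamma_uuv*(-1/8)*(5/8) + Gamma_uvv*(5/8)^2) = -43/532
d^2v/dtau^2 = -(Gamma_vuu*(-1/8)^2 + 2*Gamma_vuv*(-1/8)*(5/8) + Gamma_vvv*(5/8)^2) = -43/8512


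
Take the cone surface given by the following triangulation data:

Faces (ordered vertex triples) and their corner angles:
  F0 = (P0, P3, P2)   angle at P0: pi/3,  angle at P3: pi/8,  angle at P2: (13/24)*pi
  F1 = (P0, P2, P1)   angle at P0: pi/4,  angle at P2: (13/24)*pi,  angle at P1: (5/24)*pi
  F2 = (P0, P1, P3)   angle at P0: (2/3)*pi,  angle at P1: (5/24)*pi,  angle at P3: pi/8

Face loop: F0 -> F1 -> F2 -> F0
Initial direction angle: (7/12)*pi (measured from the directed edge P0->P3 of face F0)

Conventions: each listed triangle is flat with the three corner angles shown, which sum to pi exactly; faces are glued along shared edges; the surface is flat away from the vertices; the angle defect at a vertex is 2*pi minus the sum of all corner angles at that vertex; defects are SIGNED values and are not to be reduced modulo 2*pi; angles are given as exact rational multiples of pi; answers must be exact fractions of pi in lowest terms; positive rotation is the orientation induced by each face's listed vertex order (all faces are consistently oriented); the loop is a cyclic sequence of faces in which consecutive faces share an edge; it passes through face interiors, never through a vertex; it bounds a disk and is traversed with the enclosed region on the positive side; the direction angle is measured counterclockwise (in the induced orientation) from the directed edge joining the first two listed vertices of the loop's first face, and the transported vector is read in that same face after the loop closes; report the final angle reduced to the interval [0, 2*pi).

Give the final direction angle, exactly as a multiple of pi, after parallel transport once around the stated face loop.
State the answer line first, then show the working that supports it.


Answer: final direction angle = (4/3)*pi

enclosed vertex P0: corner angles sum to (5/4)*pi, defect = 2*pi - (5/4)*pi = (3/4)*pi
by Gauss-Bonnet the loop rotates the vector by the enclosed defect sum (positive orientation, mod 2*pi)
final angle = (7/12)*pi + (3/4)*pi = (4/3)*pi (mod 2*pi)


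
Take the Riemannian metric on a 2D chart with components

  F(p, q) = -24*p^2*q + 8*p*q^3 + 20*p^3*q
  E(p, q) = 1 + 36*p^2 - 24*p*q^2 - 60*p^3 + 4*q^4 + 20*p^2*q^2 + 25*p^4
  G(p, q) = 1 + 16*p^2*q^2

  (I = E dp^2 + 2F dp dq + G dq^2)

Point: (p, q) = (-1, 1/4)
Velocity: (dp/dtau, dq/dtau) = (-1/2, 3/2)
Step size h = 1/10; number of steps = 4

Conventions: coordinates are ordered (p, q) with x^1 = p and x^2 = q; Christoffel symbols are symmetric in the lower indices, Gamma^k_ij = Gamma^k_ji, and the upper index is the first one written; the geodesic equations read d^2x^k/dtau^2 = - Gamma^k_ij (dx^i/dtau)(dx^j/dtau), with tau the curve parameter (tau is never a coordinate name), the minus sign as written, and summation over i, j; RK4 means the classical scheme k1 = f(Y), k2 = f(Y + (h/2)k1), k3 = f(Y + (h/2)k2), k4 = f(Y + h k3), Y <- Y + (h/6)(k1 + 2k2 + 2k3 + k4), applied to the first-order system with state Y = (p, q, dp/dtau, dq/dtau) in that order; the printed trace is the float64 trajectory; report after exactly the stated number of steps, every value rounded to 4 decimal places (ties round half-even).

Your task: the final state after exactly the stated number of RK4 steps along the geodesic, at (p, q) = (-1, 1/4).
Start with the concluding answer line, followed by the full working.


Answer: p = -1.1163, q = 0.8378, dp/dtau = -0.1204, dq/dtau = 1.4348

f(Y) = (dp/dtau, dq/dtau, -Gamma^p_ij Y'^i Y'^j, -Gamma^q_ij Y'^i Y'^j) with the Gammas evaluated at the stage position; h = 0.100000; intermediate values shown to 6 dp
step 0: p = -1.0000, q = 0.2500, dp/dtau = -0.5000, dq/dtau = 1.5000
step 1:
  k1: at (p, q) = (-1.000000, 0.250000), (dp/dtau, dq/dtau) = (-0.500000, 1.500000); Gamma_ppp = -1.415331, Gamma_ppq = 0.088458, Gamma_pqq = -0.353833, Gamma_qpp = 0.127221, Gamma_qpq = -0.007951, Gamma_qqq = 0.031805; k1 = (-0.500000, 1.500000, 1.282644, -0.115294)
  k2: at (p, q) = (-1.025000, 0.325000), (dp/dtau, dq/dtau) = (-0.435868, 1.494235); Gamma_ppp = -1.370920, Gamma_ppq = 0.109674, Gamma_pqq = -0.345894, Gamma_qpp = 0.157284, Gamma_qpq = -0.012583, Gamma_qqq = 0.039684; k2 = (-0.435868, 1.494235, 1.175597, -0.134875)
  k3: at (p, q) = (-1.021793, 0.324712), (dp/dtau, dq/dtau) = (-0.441220, 1.493256); Gamma_ppp = -1.374311, Gamma_ppq = 0.110065, Gamma_pqq = -0.346348, Gamma_qpp = 0.157752, Gamma_qpq = -0.012634, Gamma_qqq = 0.039756; k3 = (-0.441220, 1.493256, 1.184869, -0.136007)
  k4: at (p, q) = (-1.044122, 0.399326), (dp/dtau, dq/dtau) = (-0.381513, 1.486399); Gamma_ppp = -1.331400, Gamma_ppq = 0.129349, Gamma_pqq = -0.338209, Gamma_qpp = 0.184508, Gamma_qpq = -0.017925, Gamma_qqq = 0.046870; k4 = (-0.381513, 1.486399, 1.087724, -0.150739)
  Y <- Y + (h/6)(k1 + 2k2 + 2k3 + k4): p = -1.0439, q = 0.3994, dp/dtau = -0.3818, dq/dtau = 1.4865
step 2:
  k1: at (p, q) = (-1.043928, 0.399356), (dp/dtau, dq/dtau) = (-0.381812, 1.486537); Gamma_ppp = -1.331577, Gamma_ppq = 0.129391, Gamma_pqq = -0.338232, Gamma_qpp = 0.184561, Gamma_qpq = -0.017934, Gamma_qqq = 0.046880; k1 = (-0.381812, 1.486537, 1.088418, -0.150858)
  k2: at (p, q) = (-1.063019, 0.473683), (dp/dtau, dq/dtau) = (-0.327391, 1.478994); Gamma_ppp = -1.290943, Gamma_ppq = 0.147082, Gamma_pqq = -0.330074, Gamma_qpp = 0.208396, Gamma_qpq = -0.023743, Gamma_qqq = 0.053284; k2 = (-0.327391, 1.478994, 1.002817, -0.161884)
  k3: at (p, q) = (-1.060298, 0.473306), (dp/dtau, dq/dtau) = (-0.331671, 1.478443); Gamma_ppp = -1.293512, Gamma_ppq = 0.147498, Gamma_pqq = -0.330425, Gamma_qpp = 0.208879, Gamma_qpq = -0.023818, Gamma_qqq = 0.053358; k3 = (-0.331671, 1.478443, 1.009186, -0.162966)
  k4: at (p, q) = (-1.077095, 0.547201), (dp/dtau, dq/dtau) = (-0.280893, 1.470240); Gamma_ppp = -1.254187, Gamma_ppq = 0.163686, Gamma_pqq = -0.322195, Gamma_qpp = 0.229885, Gamma_qpq = -0.030003, Gamma_qqq = 0.059056; k4 = (-0.280893, 1.470240, 0.930613, -0.170576)
  Y <- Y + (h/6)(k1 + 2k2 + 2k3 + k4): p = -1.0769, q = 0.5472, dp/dtau = -0.2811, dq/dtau = 1.4704
step 3:
  k1: at (p, q) = (-1.076942, 0.547217), (dp/dtau, dq/dtau) = (-0.281094, 1.470351); Gamma_ppp = -1.254310, Gamma_ppq = 0.163722, Gamma_pqq = -0.322210, Gamma_qpp = 0.229927, Gamma_qpq = -0.030012, Gamma_qqq = 0.059064; k1 = (-0.281094, 1.470351, 0.931039, -0.170669)
  k2: at (p, q) = (-1.090997, 0.620735), (dp/dtau, dq/dtau) = (-0.234542, 1.461818); Gamma_ppp = -1.216859, Gamma_ppq = 0.178675, Gamma_pqq = -0.314037, Gamma_qpp = 0.248442, Gamma_qpq = -0.036479, Gamma_qqq = 0.064116; k2 = (-0.234542, 1.461818, 0.860529, -0.175691)
  k3: at (p, q) = (-1.088669, 0.620308), (dp/dtau, dq/dtau) = (-0.238068, 1.461567); Gamma_ppp = -1.218833, Gamma_ppq = 0.179088, Gamma_pqq = -0.314308, Gamma_qpp = 0.248901, Gamma_qpq = -0.036572, Gamma_qqq = 0.064186; k3 = (-0.238068, 1.461567, 0.865125, -0.176669)
  k4: at (p, q) = (-1.100749, 0.693374), (dp/dtau, dq/dtau) = (-0.194582, 1.452684); Gamma_ppp = -1.182573, Gamma_ppq = 0.192848, Gamma_pqq = -0.306151, Gamma_qpp = 0.264991, Gamma_qpq = -0.043213, Gamma_qqq = 0.068602; k4 = (-0.194582, 1.452684, 0.799866, -0.179234)
  Y <- Y + (h/6)(k1 + 2k2 + 2k3 + k4): p = -1.1006, q = 0.6934, dp/dtau = -0.1947, dq/dtau = 1.4528
step 4:
  k1: at (p, q) = (-1.100624, 0.693381), (dp/dtau, dq/dtau) = (-0.194724, 1.452774); Gamma_ppp = -1.182662, Gamma_ppq = 0.192879, Gamma_pqq = -0.306162, Gamma_qpp = 0.265024, Gamma_qpq = -0.043222, Gamma_qqq = 0.068608; k1 = (-0.194724, 1.452774, 0.800141, -0.179305)
  k2: at (p, q) = (-1.110360, 0.766019), (dp/dtau, dq/dtau) = (-0.154717, 1.443809); Gamma_ppp = -1.148013, Gamma_ppq = 0.205664, Gamma_pqq = -0.298114, Gamma_qpp = 0.278981, Gamma_qpq = -0.049979, Gamma_qqq = 0.072446; k2 = (-0.154717, 1.443809, 0.740809, -0.180026)
  k3: at (p, q) = (-1.108359, 0.765571), (dp/dtau, dq/dtau) = (-0.157684, 1.443773); Gamma_ppp = -1.149543, Gamma_ppq = 0.206059, Gamma_pqq = -0.298323, Gamma_qpp = 0.279397, Gamma_qpq = -0.050083, Gamma_qqq = 0.072507; k3 = (-0.157684, 1.443773, 0.744253, -0.180891)
  k4: at (p, q) = (-1.116392, 0.837758), (dp/dtau, dq/dtau) = (-0.120299, 1.434685); Gamma_ppp = -1.116000, Gamma_ppq = 0.217884, Gamma_pqq = -0.290352, Gamma_qpp = 0.291274, Gamma_qpq = -0.056867, Gamma_qqq = 0.075781; k4 = (-0.120299, 1.434685, 0.688997, -0.179827)
  Y <- Y + (h/6)(k1 + 2k2 + 2k3 + k4): p = -1.1163, q = 0.8378, dp/dtau = -0.1204, dq/dtau = 1.4348


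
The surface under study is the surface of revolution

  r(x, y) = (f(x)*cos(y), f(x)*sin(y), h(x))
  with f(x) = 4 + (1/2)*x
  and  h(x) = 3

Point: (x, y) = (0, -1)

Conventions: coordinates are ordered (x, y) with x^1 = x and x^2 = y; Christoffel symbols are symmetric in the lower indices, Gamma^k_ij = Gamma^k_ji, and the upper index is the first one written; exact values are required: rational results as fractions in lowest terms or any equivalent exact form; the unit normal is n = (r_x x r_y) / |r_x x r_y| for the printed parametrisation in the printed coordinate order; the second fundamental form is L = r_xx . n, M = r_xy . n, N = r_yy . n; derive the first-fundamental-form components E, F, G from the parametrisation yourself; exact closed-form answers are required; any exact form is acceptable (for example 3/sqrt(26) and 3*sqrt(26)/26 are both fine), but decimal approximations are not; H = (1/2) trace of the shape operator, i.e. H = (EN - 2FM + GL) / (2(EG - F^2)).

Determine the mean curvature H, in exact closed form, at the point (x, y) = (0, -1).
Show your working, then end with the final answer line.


f = 4, f' = 1/2, f'' = 0, h' = 0, h'' = 0
E = 1/4, F = 0, G = 16; answer radicand W^2 = 1/4
unnormalised second-form numerators: l = 0, m = 0, n = 0; L = l/sqrt(1/4), and similarly M = m/sqrt(W^2), N = n/sqrt(W^2)
H = (E*n - 2*F*m + G*l) / (2*(EG - F^2)*sqrt(W^2)); E*n - 2*F*m + G*l = 0, EG - F^2 = 4, so H = (0)/sqrt(1/4)

Answer: H = 0


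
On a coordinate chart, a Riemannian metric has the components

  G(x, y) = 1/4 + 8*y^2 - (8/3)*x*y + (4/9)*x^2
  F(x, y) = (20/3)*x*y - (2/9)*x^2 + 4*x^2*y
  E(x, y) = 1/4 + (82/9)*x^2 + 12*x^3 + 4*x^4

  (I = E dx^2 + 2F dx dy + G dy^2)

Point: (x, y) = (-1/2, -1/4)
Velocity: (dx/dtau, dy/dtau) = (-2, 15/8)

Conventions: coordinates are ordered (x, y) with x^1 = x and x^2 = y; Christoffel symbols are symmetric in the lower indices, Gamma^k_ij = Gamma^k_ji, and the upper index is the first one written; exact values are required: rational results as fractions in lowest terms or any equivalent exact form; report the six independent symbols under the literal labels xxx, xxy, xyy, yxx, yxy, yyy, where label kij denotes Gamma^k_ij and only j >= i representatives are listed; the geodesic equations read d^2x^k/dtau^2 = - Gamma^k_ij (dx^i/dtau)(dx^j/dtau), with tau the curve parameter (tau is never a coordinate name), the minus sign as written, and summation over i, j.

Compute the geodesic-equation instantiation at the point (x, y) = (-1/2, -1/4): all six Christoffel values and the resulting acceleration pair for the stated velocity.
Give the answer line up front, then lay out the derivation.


Answer: Gamma_xxx = -22/27, Gamma_xxy = -4/27, Gamma_xyy = -40/27, Gamma_yxx = -14/513, Gamma_yxy = 184/513, Gamma_yyy = -536/513; accelerations (d^2x/dtau^2, d^2y/dtau^2) = (1589/216, 26563/4104)

E = 23/18, F = 19/36, G = 19/36 at the point
E_x = -19/9, E_y = 0, F_x = -4/9, F_y = -7/3, G_x = 2/9, G_y = -8/3
EG - F^2 = 19/48;  g^inv = (48/19) * [[19/36, -19/36], [-19/36, 23/18]]
first-kind symbols [ij,l] = (1/2)(d_i g_jl + d_j g_il - d_l g_ij): [xx,x] = E_x/2 = -19/18, [xx,y] = F_x - E_y/2 = -4/9, [xy,x] = E_y/2 = 0, [xy,y] = G_x/2 = 1/9, [yy,x] = F_y - G_x/2 = -22/9, [yy,y] = G_y/2 = -4/3
Gamma^x_ij = (G*[ij,x] - F*[ij,y])/(EG - F^2), Gamma^y_ij = (E*[ij,y] - F*[ij,x])/(EG - F^2)
Gamma_xxx = -22/27, Gamma_xxy = -4/27, Gamma_xyy = -40/27, Gamma_yxx = -14/513, Gamma_yxy = 184/513, Gamma_yyy = -536/513
d^2x/dtau^2 = -(Gamma_xxx*(-2)^2 + 2*Gamma_xxy*(-2)*(15/8) + Gamma_xyy*(15/8)^2) = 1589/216
d^2y/dtau^2 = -(Gamma_yxx*(-2)^2 + 2*Gamma_yxy*(-2)*(15/8) + Gamma_yyy*(15/8)^2) = 26563/4104


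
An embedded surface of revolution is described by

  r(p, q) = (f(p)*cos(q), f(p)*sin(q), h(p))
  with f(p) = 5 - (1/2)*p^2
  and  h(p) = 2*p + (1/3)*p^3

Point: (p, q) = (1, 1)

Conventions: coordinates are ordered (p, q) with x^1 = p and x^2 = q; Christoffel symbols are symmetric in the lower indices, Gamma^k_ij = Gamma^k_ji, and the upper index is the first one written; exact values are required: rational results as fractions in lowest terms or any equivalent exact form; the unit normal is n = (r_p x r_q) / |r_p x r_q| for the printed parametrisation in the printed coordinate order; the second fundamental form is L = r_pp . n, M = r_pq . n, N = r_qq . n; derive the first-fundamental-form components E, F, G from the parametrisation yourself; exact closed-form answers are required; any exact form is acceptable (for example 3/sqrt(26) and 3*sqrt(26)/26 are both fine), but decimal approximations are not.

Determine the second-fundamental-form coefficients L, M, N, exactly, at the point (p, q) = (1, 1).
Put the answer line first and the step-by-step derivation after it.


Answer: L = sqrt(10)/10, M = 0, N = 27*sqrt(10)/20

f = 9/2, f' = -1, f'' = -1, h' = 3, h'' = 2
E = 10, F = 0, G = 81/4; answer radicand W^2 = 10
unnormalised second-form numerators: l = 1, m = 0, n = 27/2; L = l/sqrt(10), and similarly M = m/sqrt(W^2), N = n/sqrt(W^2)


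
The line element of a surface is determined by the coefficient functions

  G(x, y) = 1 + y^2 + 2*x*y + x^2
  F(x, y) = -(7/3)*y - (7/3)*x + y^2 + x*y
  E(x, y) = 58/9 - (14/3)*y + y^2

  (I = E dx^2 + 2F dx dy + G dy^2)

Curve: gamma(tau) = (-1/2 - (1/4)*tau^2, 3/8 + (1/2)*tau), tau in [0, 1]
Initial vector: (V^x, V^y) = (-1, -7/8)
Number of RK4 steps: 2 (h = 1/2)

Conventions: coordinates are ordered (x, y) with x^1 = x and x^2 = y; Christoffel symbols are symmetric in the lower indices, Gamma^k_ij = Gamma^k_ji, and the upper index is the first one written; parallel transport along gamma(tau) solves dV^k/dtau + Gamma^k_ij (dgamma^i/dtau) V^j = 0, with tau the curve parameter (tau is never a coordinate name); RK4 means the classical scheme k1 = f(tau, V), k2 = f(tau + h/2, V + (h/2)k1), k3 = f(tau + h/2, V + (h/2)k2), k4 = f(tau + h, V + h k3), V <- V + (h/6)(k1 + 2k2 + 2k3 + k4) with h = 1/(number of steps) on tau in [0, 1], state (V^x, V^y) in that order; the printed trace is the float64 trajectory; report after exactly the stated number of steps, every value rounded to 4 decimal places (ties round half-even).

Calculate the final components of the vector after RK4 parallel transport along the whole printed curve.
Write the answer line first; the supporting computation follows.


Answer: V^x = -1.3509, V^y = -0.8660

gamma'(tau) = (-(1/2)*tau, 1/2); f(tau, V)^k = -Gamma^k_ij(gamma(tau)) gamma'^i(tau) V^j; h = 1/2; intermediate values shown to 6 dp
curve data and Christoffel symbols at the stage parameters:
  tau = 0.000000: gamma = (-0.500000, 0.375000), gamma' = (0.000000, 0.500000); Gamma_xxx = 0.000000, Gamma_xxy = -0.403722, Gamma_xyy = -0.403722, Gamma_yxx = 0.000000, Gamma_yxy = -0.025770, Gamma_yyy = -0.025770
  tau = 0.250000: gamma = (-0.515625, 0.500000), gamma' = (-0.125000, 0.500000); Gamma_xxx = 0.000000, Gamma_xxy = -0.420359, Gamma_xyy = -0.420359, Gamma_yxx = 0.000000, Gamma_yxy = -0.003583, Gamma_yyy = -0.003583
  tau = 0.500000: gamma = (-0.562500, 0.625000), gamma' = (-0.250000, 0.500000); Gamma_xxx = 0.000000, Gamma_xxy = -0.435543, Gamma_xyy = -0.435543, Gamma_yxx = 0.000000, Gamma_yxy = 0.015934, Gamma_yyy = 0.015934
  tau = 0.750000: gamma = (-0.640625, 0.750000), gamma' = (-0.375000, 0.500000); Gamma_xxx = 0.000000, Gamma_xxy = -0.449950, Gamma_xyy = -0.449950, Gamma_yxx = 0.000000, Gamma_yxy = 0.031082, Gamma_yyy = 0.031082
  tau = 1.000000: gamma = (-0.750000, 0.875000), gamma' = (-0.500000, 0.500000); Gamma_xxx = 0.000000, Gamma_xxy = -0.464088, Gamma_xyy = -0.464088, Gamma_yxx = 0.000000, Gamma_yxy = 0.039779, Gamma_yyy = 0.039779
step 0: V^x = -1.0000, V^y = -0.8750
step 1: k1 = (-0.378490, -0.024159), k2 = (-0.368949, -0.003144), k3 = (-0.367620, -0.003133), k4 = (-0.353245, 0.012924); V <- V + (h/6)(k1 + 2k2 + 2k3 + k4): V^x = -1.1837, V^y = -0.8770
step 2: k1 = (-0.353275, 0.012925), k2 = (-0.335325, 0.023164), k3 = (-0.334171, 0.023084), k4 = (-0.313451, 0.026867); V <- V + (h/6)(k1 + 2k2 + 2k3 + k4): V^x = -1.3509, V^y = -0.8660


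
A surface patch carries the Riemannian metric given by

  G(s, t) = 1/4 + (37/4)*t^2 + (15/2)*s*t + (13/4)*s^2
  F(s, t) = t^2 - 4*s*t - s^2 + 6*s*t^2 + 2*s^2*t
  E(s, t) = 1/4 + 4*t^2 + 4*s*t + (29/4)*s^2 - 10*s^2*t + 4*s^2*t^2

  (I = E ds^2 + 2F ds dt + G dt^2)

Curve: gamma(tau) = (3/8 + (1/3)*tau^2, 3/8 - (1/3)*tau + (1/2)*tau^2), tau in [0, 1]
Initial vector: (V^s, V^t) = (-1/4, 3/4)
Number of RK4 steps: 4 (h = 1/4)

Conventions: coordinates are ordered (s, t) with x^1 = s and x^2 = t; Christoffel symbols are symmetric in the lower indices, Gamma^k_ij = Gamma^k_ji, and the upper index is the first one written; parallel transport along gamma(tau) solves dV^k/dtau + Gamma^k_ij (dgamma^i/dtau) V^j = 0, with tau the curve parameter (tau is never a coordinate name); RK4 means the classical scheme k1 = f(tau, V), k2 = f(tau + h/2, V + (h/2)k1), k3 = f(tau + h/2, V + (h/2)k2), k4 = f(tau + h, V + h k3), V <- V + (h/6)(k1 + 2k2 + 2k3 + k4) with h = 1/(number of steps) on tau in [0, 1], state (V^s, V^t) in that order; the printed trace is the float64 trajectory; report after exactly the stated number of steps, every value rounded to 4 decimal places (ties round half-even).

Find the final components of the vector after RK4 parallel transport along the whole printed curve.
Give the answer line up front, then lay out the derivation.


Answer: V^s = -0.2590, V^t = 0.4640

gamma'(tau) = ((2/3)*tau, -1/3 + tau); f(tau, V)^k = -Gamma^k_ij(gamma(tau)) gamma'^i(tau) V^j; h = 1/4; intermediate values shown to 6 dp
curve data and Christoffel symbols at the stage parameters:
  tau = 0.000000: gamma = (0.375000, 0.375000), gamma' = (0.000000, -0.333333); Gamma_sss = 1.110394, Gamma_sst = 0.968305, Gamma_stt = -0.609536, Gamma_tss = -0.798502, Gamma_tst = 0.901606, Gamma_ttt = 1.563848
  tau = 0.125000: gamma = (0.380208, 0.341146), gamma' = (0.083333, -0.208333); Gamma_sss = 1.167356, Gamma_sst = 0.957227, Gamma_stt = -0.653501, Gamma_tss = -0.828373, Gamma_tst = 0.971435, Gamma_ttt = 1.611287
  tau = 0.250000: gamma = (0.395833, 0.322917), gamma' = (0.166667, -0.083333); Gamma_sss = 1.188447, Gamma_sst = 0.916939, Gamma_stt = -0.662279, Gamma_tss = -0.817677, Gamma_tst = 1.004463, Gamma_ttt = 1.613861
  tau = 0.375000: gamma = (0.421875, 0.320312), gamma' = (0.250000, 0.041667); Gamma_sss = 1.170682, Gamma_sst = 0.854620, Gamma_stt = -0.632078, Gamma_tss = -0.769803, Gamma_tst = 0.995797, Gamma_ttt = 1.573591
  tau = 0.500000: gamma = (0.458333, 0.333333), gamma' = (0.333333, 0.166667); Gamma_sss = 1.117125, Gamma_sst = 0.778923, Gamma_stt = -0.565638, Gamma_tss = -0.694234, Gamma_tst = 0.948250, Gamma_ttt = 1.497742
  tau = 0.625000: gamma = (0.505208, 0.361979), gamma' = (0.416667, 0.291667); Gamma_sss = 1.035754, Gamma_sst = 0.697649, Gamma_stt = -0.471208, Gamma_tss = -0.602999, Gamma_tst = 0.870938, Gamma_ttt = 1.396046
  tau = 0.750000: gamma = (0.562500, 0.406250), gamma' = (0.500000, 0.416667); Gamma_sss = 0.936764, Gamma_sst = 0.617159, Gamma_stt = -0.359261, Gamma_tss = -0.507299, Gamma_tst = 0.776021, Gamma_ttt = 1.278413
  tau = 0.875000: gamma = (0.630208, 0.466146), gamma' = (0.583333, 0.541667); Gamma_sss = 0.829889, Gamma_sst = 0.542548, Gamma_stt = -0.239175, Gamma_tss = -0.415467, Gamma_tst = 0.675127, Gamma_ttt = 1.153309
  tau = 1.000000: gamma = (0.708333, 0.541667), gamma' = (0.666667, 0.666667); Gamma_sss = 0.722859, Gamma_sst = 0.477806, Gamma_stt = -0.117398, Gamma_tss = -0.332464, Gamma_tst = 0.576891, Gamma_ttt = 1.026768
step 0: V^s = -0.2500, V^t = 0.7500
step 1: k1 = (-0.233076, 0.315828), k2 = (-0.198972, 0.125345), k3 = (-0.193395, 0.120436), k4 = (-0.125975, -0.091315); V <- V + (h/6)(k1 + 2k2 + 2k3 + k4): V^s = -0.2977, V^t = 0.7798
step 2: k1 = (-0.126002, -0.091154), k2 = (-0.041058, -0.288999), k3 = (-0.039911, -0.279618), k4 = (0.037093, -0.424185); V <- V + (h/6)(k1 + 2k2 + 2k3 + k4): V^s = -0.3081, V^t = 0.7110
step 3: k1 = (0.037158, -0.424812), k2 = (0.091893, -0.505771), k3 = (0.089099, -0.497997), k4 = (0.114198, -0.520041); V <- V + (h/6)(k1 + 2k2 + 2k3 + k4): V^s = -0.2867, V^t = 0.5880
step 4: k1 = (0.114605, -0.521345), k2 = (0.114191, -0.498887), k3 = (0.113706, -0.501740), k4 = (0.095617, -0.452402); V <- V + (h/6)(k1 + 2k2 + 2k3 + k4): V^s = -0.2590, V^t = 0.4640


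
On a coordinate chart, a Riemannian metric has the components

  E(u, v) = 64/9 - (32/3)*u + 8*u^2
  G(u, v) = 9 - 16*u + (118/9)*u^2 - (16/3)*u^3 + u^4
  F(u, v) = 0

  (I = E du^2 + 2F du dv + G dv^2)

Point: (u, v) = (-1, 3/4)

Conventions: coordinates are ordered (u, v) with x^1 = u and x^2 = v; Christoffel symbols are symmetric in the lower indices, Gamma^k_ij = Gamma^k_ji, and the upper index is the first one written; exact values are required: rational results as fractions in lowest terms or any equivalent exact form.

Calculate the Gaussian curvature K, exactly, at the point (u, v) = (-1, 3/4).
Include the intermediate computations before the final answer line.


E = 232/9, F = 0, G = 400/9, EG - F^2 = 92800/81 at the point
E_u = -80/3, E_v = 0, F_u = 0, F_v = 0, G_u = -560/9, G_v = 0
E_vv = 0, F_uv = 0, G_uu = 632/9
Using the Brioschi determinant formula for K from the metric derivatives:
M1 = [[-E_vv/2 + F_uv - G_uu/2, E_u/2, F_u - E_v/2], [F_v - G_u/2, E, F], [G_v/2, F, G]] = [[-316/9, -40/3, 0], [280/9, 232/9, 0], [0, 0, 400/9]]; det M1 = -15884800/729
M2 = [[0, E_v/2, G_u/2], [E_v/2, E, F], [G_u/2, F, G]] = [[0, 0, -280/9], [0, 232/9, 0], [-280/9, 0, 400/9]]; det M2 = -18188800/729
det M1 - det M2 = 256000/81; K = 256000/81 / (92800/81)^2 = 81/33640

Answer: K = 81/33640


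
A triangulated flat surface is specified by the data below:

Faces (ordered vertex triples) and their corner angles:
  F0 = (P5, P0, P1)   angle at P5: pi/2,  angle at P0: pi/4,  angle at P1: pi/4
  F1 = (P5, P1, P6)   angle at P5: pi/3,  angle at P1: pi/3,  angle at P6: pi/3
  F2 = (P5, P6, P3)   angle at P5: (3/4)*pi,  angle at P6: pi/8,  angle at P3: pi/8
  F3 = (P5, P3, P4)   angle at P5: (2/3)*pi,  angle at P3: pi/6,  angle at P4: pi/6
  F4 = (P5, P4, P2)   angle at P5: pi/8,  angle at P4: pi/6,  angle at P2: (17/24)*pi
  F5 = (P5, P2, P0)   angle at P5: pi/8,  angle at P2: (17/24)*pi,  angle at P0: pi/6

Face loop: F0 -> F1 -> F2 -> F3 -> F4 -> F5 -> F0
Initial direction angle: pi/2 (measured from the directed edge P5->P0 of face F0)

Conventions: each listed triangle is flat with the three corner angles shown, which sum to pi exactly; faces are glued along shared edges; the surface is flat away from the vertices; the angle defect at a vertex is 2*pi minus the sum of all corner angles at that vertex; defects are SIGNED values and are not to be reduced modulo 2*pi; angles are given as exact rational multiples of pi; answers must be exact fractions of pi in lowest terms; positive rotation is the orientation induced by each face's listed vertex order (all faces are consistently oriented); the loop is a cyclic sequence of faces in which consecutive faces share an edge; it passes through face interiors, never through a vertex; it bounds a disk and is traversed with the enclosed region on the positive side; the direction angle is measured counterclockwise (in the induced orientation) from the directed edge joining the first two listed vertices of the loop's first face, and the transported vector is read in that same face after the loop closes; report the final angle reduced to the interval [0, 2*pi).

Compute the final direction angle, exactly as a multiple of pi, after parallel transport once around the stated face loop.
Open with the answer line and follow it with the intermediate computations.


Answer: final direction angle = 0

enclosed vertex P5: corner angles sum to (5/2)*pi, defect = 2*pi - (5/2)*pi = -pi/2
the final direction is the initial angle plus the enclosed defects, taken mod 2*pi in the induced orientation
final angle = pi/2 - pi/2 = 0 (mod 2*pi)


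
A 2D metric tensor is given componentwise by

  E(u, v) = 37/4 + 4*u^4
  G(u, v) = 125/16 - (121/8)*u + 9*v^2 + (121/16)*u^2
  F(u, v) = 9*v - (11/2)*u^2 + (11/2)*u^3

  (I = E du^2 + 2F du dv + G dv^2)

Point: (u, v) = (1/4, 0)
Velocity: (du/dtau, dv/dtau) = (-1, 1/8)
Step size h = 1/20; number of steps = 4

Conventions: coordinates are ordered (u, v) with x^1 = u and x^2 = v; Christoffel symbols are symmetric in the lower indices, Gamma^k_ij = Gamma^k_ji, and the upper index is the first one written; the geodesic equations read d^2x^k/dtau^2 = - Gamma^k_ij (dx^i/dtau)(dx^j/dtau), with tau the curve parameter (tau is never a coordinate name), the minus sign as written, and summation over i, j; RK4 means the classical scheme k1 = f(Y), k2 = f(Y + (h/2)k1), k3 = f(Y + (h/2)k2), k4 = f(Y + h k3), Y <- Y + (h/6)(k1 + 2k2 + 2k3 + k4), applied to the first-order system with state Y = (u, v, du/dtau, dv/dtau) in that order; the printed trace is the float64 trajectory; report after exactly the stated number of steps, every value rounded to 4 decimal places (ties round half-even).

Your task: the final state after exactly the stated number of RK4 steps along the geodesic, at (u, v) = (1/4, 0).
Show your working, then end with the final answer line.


f(Y) = (du/dtau, dv/dtau, -Gamma^u_ij Y'^i Y'^j, -Gamma^v_ij Y'^i Y'^j) with the Gammas evaluated at the stage position; h = 0.050000; intermediate values shown to 6 dp
step 0: u = 0.2500, v = 0.0000, du/dtau = -1.0000, dv/dtau = 0.1250
step 1:
  k1: at (u, v) = (0.250000, 0.000000), (du/dtau, dv/dtau) = (-1.000000, 0.125000); Gamma_uuu = 0.002877, Gamma_uuv = -0.035096, Gamma_uvv = 1.586000, Gamma_vuu = -0.381448, Gamma_vuv = -1.261332, Gamma_vvv = 0.090786; k1 = (-1.000000, 0.125000, -0.036432, 0.064697)
  k2: at (u, v) = (0.225000, 0.003125), (du/dtau, dv/dtau) = (-1.000911, 0.126617); Gamma_uuu = 0.002909, Gamma_uuv = -0.024804, Gamma_uvv = 1.606203, Gamma_vuu = -0.342035, Gamma_vuv = -1.223958, Gamma_vvv = 0.068767; k2 = (-1.000911, 0.126617, -0.034952, 0.031325)
  k3: at (u, v) = (0.224977, 0.003165), (du/dtau, dv/dtau) = (-1.000874, 0.125783); Gamma_uuu = 0.002921, Gamma_uuv = -0.024750, Gamma_uvv = 1.606218, Gamma_vuu = -0.341999, Gamma_vuv = -1.223921, Gamma_vvv = 0.068705; k3 = (-1.000874, 0.125783, -0.034571, 0.033344)
  k4: at (u, v) = (0.199956, 0.006289), (du/dtau, dv/dtau) = (-1.001729, 0.126667); Gamma_uuu = 0.003011, Gamma_uuv = -0.015326, Gamma_uvv = 1.626574, Gamma_vuu = -0.302393, Gamma_vuv = -1.188823, Gamma_vvv = 0.049245; k4 = (-1.001729, 0.126667, -0.033009, 0.000959)
  Y <- Y + (h/6)(k1 + 2k2 + 2k3 + k4): u = 0.2000, v = 0.0063, du/dtau = -1.0017, dv/dtau = 0.1266
step 2:
  k1: at (u, v) = (0.199956, 0.006304), (du/dtau, dv/dtau) = (-1.001737, 0.126625); Gamma_uuu = 0.003016, Gamma_uuv = -0.015309, Gamma_uvv = 1.626573, Gamma_vuu = -0.302392, Gamma_vuv = -1.188821, Gamma_vvv = 0.049229; k1 = (-1.001737, 0.126625, -0.032990, 0.001063)
  k2: at (u, v) = (0.174912, 0.009470), (du/dtau, dv/dtau) = (-1.002562, 0.126652); Gamma_uuu = 0.003104, Gamma_uuv = -0.006696, Gamma_uvv = 1.647057, Gamma_vuu = -0.262832, Gamma_vuv = -1.155758, Gamma_vvv = 0.032140; k2 = (-1.002562, 0.126652, -0.031240, -0.029842)
  k3: at (u, v) = (0.174892, 0.009470), (du/dtau, dv/dtau) = (-1.002518, 0.125879); Gamma_uuu = 0.003103, Gamma_uuv = -0.006691, Gamma_uvv = 1.647074, Gamma_vuu = -0.262800, Gamma_vuv = -1.155732, Gamma_vvv = 0.032129; k3 = (-1.002518, 0.125879, -0.030906, -0.028081)
  k4: at (u, v) = (0.149830, 0.012598), (du/dtau, dv/dtau) = (-1.003283, 0.125221); Gamma_uuu = 0.003112, Gamma_uuv = 0.001022, Gamma_uvv = 1.667665, Gamma_vuu = -0.223479, Gamma_vuv = -1.124512, Gamma_vvv = 0.017377; k4 = (-1.003283, 0.125221, -0.029025, -0.057873)
  Y <- Y + (h/6)(k1 + 2k2 + 2k3 + k4): u = 0.1498, v = 0.0126, du/dtau = -1.0033, dv/dtau = 0.1252
step 3:
  k1: at (u, v) = (0.149829, 0.012611), (du/dtau, dv/dtau) = (-1.003290, 0.125186); Gamma_uuu = 0.003114, Gamma_uuv = 0.001037, Gamma_uvv = 1.667665, Gamma_vuu = -0.223478, Gamma_vuv = -1.124510, Gamma_vvv = 0.017363; k1 = (-1.003290, 0.125186, -0.029009, -0.057794)
  k2: at (u, v) = (0.124747, 0.015741), (du/dtau, dv/dtau) = (-1.004015, 0.123741); Gamma_uuu = 0.003010, Gamma_uuv = 0.007901, Gamma_uvv = 1.688340, Gamma_vuu = -0.184538, Gamma_vuv = -1.094947, Gamma_vvv = 0.004790; k2 = (-1.004015, 0.123741, -0.026923, -0.086118)
  k3: at (u, v) = (0.124729, 0.015705), (du/dtau, dv/dtau) = (-1.003963, 0.123033); Gamma_uuu = 0.003003, Gamma_uuv = 0.007865, Gamma_uvv = 1.688355, Gamma_vuu = -0.184511, Gamma_vuv = -1.094927, Gamma_vvv = 0.004822; k3 = (-1.003963, 0.123033, -0.026641, -0.084590)
  k4: at (u, v) = (0.099631, 0.018763), (du/dtau, dv/dtau) = (-1.004622, 0.120957); Gamma_uuu = 0.002746, Gamma_uuv = 0.013807, Gamma_uvv = 1.709085, Gamma_vuu = -0.146070, Gamma_vuv = -1.066869, Gamma_vvv = -0.005597; k4 = (-1.004622, 0.120957, -0.024420, -0.111777)
  Y <- Y + (h/6)(k1 + 2k2 + 2k3 + k4): u = 0.0996, v = 0.0188, du/dtau = -1.0046, dv/dtau = 0.1209
step 4:
  k1: at (u, v) = (0.099630, 0.018776), (du/dtau, dv/dtau) = (-1.004628, 0.120928); Gamma_uuu = 0.002747, Gamma_uuv = 0.013820, Gamma_uvv = 1.709086, Gamma_vuu = -0.146069, Gamma_vuv = -1.066868, Gamma_vvv = -0.005610; k1 = (-1.004628, 0.120928, -0.024408, -0.111716)
  k2: at (u, v) = (0.074515, 0.021799), (du/dtau, dv/dtau) = (-1.005238, 0.118135); Gamma_uuu = 0.002322, Gamma_uuv = 0.018883, Gamma_uvv = 1.729851, Gamma_vuu = -0.108209, Gamma_vuv = -1.040171, Gamma_vvv = -0.014008; k2 = (-1.005238, 0.118135, -0.022003, -0.137507)
  k3: at (u, v) = (0.074499, 0.021729), (du/dtau, dv/dtau) = (-1.005178, 0.117490); Gamma_uuu = 0.002314, Gamma_uuv = 0.018813, Gamma_uvv = 1.729861, Gamma_vuu = -0.108187, Gamma_vuv = -1.040156, Gamma_vvv = -0.013943; k3 = (-1.005178, 0.117490, -0.021774, -0.136180)
  k4: at (u, v) = (0.049372, 0.024650), (du/dtau, dv/dtau) = (-1.005717, 0.114119); Gamma_uuu = 0.001709, Gamma_uuv = 0.022938, Gamma_uvv = 1.750631, Gamma_vuu = -0.070980, Gamma_vuv = -1.014707, Gamma_vvv = -0.020342; k4 = (-1.005717, 0.114119, -0.019262, -0.160860)
  Y <- Y + (h/6)(k1 + 2k2 + 2k3 + k4): u = 0.0494, v = 0.0247, du/dtau = -1.0057, dv/dtau = 0.1141

Answer: u = 0.0494, v = 0.0247, du/dtau = -1.0057, dv/dtau = 0.1141


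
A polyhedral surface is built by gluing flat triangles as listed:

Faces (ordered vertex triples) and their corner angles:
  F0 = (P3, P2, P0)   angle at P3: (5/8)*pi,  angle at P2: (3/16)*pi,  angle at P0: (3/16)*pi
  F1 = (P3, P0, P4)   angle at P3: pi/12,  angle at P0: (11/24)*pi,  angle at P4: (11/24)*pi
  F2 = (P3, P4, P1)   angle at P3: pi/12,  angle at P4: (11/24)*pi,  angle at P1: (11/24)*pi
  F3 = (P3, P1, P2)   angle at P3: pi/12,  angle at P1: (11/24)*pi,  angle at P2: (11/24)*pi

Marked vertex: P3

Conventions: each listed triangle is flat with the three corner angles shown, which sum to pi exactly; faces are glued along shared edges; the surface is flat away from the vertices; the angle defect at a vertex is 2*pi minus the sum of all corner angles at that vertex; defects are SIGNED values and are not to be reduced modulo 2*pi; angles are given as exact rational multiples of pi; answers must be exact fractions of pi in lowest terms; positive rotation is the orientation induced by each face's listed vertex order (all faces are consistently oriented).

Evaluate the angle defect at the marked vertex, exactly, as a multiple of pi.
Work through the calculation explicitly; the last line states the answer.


Sum of corner angles at P3: (7/8)*pi
defect = 2*pi - (7/8)*pi

Answer: defect(P3) = (9/8)*pi


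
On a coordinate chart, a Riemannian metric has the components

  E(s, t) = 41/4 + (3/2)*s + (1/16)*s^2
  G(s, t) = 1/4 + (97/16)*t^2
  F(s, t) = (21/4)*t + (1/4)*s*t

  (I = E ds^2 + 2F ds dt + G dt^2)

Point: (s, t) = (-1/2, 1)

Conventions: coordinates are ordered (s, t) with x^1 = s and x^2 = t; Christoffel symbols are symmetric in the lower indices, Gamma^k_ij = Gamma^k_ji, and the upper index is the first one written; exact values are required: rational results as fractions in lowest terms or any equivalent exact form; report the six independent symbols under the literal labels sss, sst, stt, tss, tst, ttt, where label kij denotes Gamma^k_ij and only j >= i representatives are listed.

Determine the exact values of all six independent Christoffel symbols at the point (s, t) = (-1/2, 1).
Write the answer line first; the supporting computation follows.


Answer: Gamma_sss = 3334/34613, Gamma_sst = 0, Gamma_stt = 1312/34613, Gamma_tss = -1336/34613, Gamma_tst = 0, Gamma_ttt = 32177/34613

E = 609/64, F = 41/8, G = 101/16 at the point
E_s = 23/16, E_t = 0, F_s = 1/4, F_t = 41/8, G_s = 0, G_t = 97/8
EG - F^2 = 34613/1024;  g^inv = (1024/34613) * [[101/16, -41/8], [-41/8, 609/64]]
first-kind symbols [ij,l] = (1/2)(d_i g_jl + d_j g_il - d_l g_ij): [ss,s] = E_s/2 = 23/32, [ss,t] = F_s - E_t/2 = 1/4, [st,s] = E_t/2 = 0, [st,t] = G_s/2 = 0, [tt,s] = F_t - G_s/2 = 41/8, [tt,t] = G_t/2 = 97/16
Gamma^s_ij = (G*[ij,s] - F*[ij,t])/(EG - F^2), Gamma^t_ij = (E*[ij,t] - F*[ij,s])/(EG - F^2)


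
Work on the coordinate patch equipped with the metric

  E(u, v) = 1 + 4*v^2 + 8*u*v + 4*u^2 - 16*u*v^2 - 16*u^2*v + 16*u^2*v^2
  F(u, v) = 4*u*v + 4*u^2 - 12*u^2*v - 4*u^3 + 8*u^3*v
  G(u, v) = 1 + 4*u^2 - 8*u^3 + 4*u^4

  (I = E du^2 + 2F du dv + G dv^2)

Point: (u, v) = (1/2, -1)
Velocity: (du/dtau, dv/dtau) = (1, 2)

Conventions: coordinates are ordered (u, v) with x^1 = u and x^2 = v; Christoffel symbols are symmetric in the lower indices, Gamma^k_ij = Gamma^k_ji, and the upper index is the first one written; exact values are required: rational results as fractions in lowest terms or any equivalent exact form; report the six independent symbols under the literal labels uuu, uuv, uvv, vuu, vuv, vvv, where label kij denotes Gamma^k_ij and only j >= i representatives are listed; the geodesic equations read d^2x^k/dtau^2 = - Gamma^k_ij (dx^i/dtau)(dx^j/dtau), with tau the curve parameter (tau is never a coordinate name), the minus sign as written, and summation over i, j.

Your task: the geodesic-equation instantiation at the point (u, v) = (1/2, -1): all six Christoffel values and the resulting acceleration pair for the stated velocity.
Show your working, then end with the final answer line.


E = 2, F = 1/2, G = 5/4 at the point
E_u = 12, E_v = 0, F_u = 3, F_v = 0, G_u = 0, G_v = 0
EG - F^2 = 9/4;  g^inv = (4/9) * [[5/4, -1/2], [-1/2, 2]]
first-kind symbols [ij,l] = (1/2)(d_i g_jl + d_j g_il - d_l g_ij): [uu,u] = E_u/2 = 6, [uu,v] = F_u - E_v/2 = 3, [uv,u] = E_v/2 = 0, [uv,v] = G_u/2 = 0, [vv,u] = F_v - G_u/2 = 0, [vv,v] = G_v/2 = 0
Gamma^u_ij = (G*[ij,u] - F*[ij,v])/(EG - F^2), Gamma^v_ij = (E*[ij,v] - F*[ij,u])/(EG - F^2)
Gamma_uuu = 8/3, Gamma_uuv = 0, Gamma_uvv = 0, Gamma_vuu = 4/3, Gamma_vuv = 0, Gamma_vvv = 0
d^2u/dtau^2 = -(Gamma_uuu*(1)^2 + 2*Gamma_uuv*(1)*(2) + Gamma_uvv*(2)^2) = -8/3
d^2v/dtau^2 = -(Gamma_vuu*(1)^2 + 2*Gamma_vuv*(1)*(2) + Gamma_vvv*(2)^2) = -4/3

Answer: Gamma_uuu = 8/3, Gamma_uuv = 0, Gamma_uvv = 0, Gamma_vuu = 4/3, Gamma_vuv = 0, Gamma_vvv = 0; accelerations (d^2u/dtau^2, d^2v/dtau^2) = (-8/3, -4/3)


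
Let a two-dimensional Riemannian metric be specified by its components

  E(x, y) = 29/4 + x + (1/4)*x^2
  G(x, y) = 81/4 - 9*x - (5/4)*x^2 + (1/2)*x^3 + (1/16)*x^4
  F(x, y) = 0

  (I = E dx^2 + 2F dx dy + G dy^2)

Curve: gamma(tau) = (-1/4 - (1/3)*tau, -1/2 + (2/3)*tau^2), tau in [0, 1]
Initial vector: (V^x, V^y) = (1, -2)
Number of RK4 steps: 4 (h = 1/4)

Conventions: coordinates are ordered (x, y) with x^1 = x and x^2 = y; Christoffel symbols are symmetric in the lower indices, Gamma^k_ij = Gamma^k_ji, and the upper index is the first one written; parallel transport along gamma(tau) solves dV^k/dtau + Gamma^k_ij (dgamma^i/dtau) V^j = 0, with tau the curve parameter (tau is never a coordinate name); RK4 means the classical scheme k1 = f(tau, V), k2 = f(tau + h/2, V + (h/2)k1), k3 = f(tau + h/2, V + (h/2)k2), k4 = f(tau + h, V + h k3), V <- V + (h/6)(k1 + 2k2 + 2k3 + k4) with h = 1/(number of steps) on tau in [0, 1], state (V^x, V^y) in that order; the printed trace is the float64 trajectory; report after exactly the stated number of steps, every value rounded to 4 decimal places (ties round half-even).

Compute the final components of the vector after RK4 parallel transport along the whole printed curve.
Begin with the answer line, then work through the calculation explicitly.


Answer: V^x = 1.7053, V^y = -1.7560

gamma'(tau) = (-1/3, (4/3)*tau); f(tau, V)^k = -Gamma^k_ij(gamma(tau)) gamma'^i(tau) V^j; h = 1/4; intermediate values shown to 6 dp
curve data and Christoffel symbols at the stage parameters:
  tau = 0.000000: gamma = (-0.250000, -0.500000), gamma' = (-0.333333, 0.000000); Gamma_xxx = 0.062361, Gamma_xxy = 0.000000, Gamma_xyy = 0.590479, Gamma_yxx = 0.000000, Gamma_yxy = -0.184818, Gamma_yyy = 0.000000
  tau = 0.125000: gamma = (-0.291667, -0.489583), gamma' = (-0.333333, 0.166667); Gamma_xxx = 0.061190, Gamma_xxy = 0.000000, Gamma_xyy = 0.583804, Gamma_yxx = 0.000000, Gamma_yxy = -0.179056, Gamma_yyy = 0.000000
  tau = 0.250000: gamma = (-0.333333, -0.458333), gamma' = (-0.333333, 0.333333); Gamma_xxx = 0.060000, Gamma_xxy = 0.000000, Gamma_xyy = 0.576667, Gamma_yxx = 0.000000, Gamma_yxy = -0.173410, Gamma_yyy = 0.000000
  tau = 0.375000: gamma = (-0.375000, -0.406250), gamma' = (-0.333333, 0.500000); Gamma_xxx = 0.058790, Gamma_xxy = 0.000000, Gamma_xyy = 0.569072, Gamma_yxx = 0.000000, Gamma_yxy = -0.167877, Gamma_yyy = 0.000000
  tau = 0.500000: gamma = (-0.416667, -0.333333), gamma' = (-0.333333, 0.666667); Gamma_xxx = 0.057561, Gamma_xxy = 0.000000, Gamma_xyy = 0.561022, Gamma_yxx = 0.000000, Gamma_yxy = -0.162451, Gamma_yyy = 0.000000
  tau = 0.625000: gamma = (-0.458333, -0.239583), gamma' = (-0.333333, 0.833333); Gamma_xxx = 0.056313, Gamma_xxy = 0.000000, Gamma_xyy = 0.552523, Gamma_yxx = 0.000000, Gamma_yxy = -0.157126, Gamma_yyy = 0.000000
  tau = 0.750000: gamma = (-0.500000, -0.125000), gamma' = (-0.333333, 1.000000); Gamma_xxx = 0.055046, Gamma_xxy = 0.000000, Gamma_xyy = 0.543578, Gamma_yxx = 0.000000, Gamma_yxy = -0.151899, Gamma_yyy = 0.000000
  tau = 0.875000: gamma = (-0.541667, 0.010417), gamma' = (-0.333333, 1.166667); Gamma_xxx = 0.053760, Gamma_xxy = 0.000000, Gamma_xyy = 0.534193, Gamma_yxx = 0.000000, Gamma_yxy = -0.146763, Gamma_yyy = 0.000000
  tau = 1.000000: gamma = (-0.583333, 0.166667), gamma' = (-0.333333, 1.333333); Gamma_xxx = 0.052456, Gamma_xxy = 0.000000, Gamma_xyy = 0.524374, Gamma_yxx = 0.000000, Gamma_yxy = -0.141716, Gamma_yyy = 0.000000
step 0: V^x = 1.0000, V^y = -2.0000
step 1: k1 = (0.020787, 0.123212), k2 = (0.213552, 0.148371), k3 = (0.213738, 0.148903), k4 = (0.398358, 0.174347); V <- V + (h/6)(k1 + 2k2 + 2k3 + k4): V^x = 1.0531, V^y = -1.9628
step 2: k1 = (0.398361, 0.174330), k2 = (0.573907, 0.201192), k3 = (0.573382, 0.202846), k4 = (0.738116, 0.233115); V <- V + (h/6)(k1 + 2k2 + 2k3 + k4): V^x = 1.1960, V^y = -1.9122
step 3: k1 = (0.738133, 0.233076), k2 = (0.891205, 0.267314), k3 = (0.889593, 0.269595), k4 = (1.028810, 0.308865); V <- V + (h/6)(k1 + 2k2 + 2k3 + k4): V^x = 1.4181, V^y = -1.8449
step 4: k1 = (1.028844, 0.308811), k2 = (1.153422, 0.353189), k3 = (1.150244, 0.355584), k4 = (1.257532, 0.405233); V <- V + (h/6)(k1 + 2k2 + 2k3 + k4): V^x = 1.7053, V^y = -1.7560
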